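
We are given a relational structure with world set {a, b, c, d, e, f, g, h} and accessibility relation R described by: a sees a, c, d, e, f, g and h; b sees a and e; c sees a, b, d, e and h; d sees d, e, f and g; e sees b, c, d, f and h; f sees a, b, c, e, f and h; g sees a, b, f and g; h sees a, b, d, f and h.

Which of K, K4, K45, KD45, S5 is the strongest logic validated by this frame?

Transitive (axiom 4): no — a R c and c R b, but not a R b.
Euclidean (axiom 5): no — a R c and a R f, but not c R f.
Serial (axiom D): yes — every world has a successor (e.g. a R a).
Reflexive (axiom T): no — b is not related to itself.
So F validates K; K4 would additionally require R to be transitive. The strongest is K.

K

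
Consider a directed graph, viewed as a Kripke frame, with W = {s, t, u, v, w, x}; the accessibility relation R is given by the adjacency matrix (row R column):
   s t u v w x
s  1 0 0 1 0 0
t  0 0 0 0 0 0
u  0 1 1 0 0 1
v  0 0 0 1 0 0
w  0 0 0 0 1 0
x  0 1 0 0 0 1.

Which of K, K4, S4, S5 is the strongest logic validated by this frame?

Transitive (axiom 4): yes — every two-step R-path is closed by a direct edge.
Reflexive (axiom T): no — t is not related to itself.
Euclidean (axiom 5): no — u R t and u R x, but not t R x.
So F validates K, K4; S4 would additionally require R to be reflexive. The strongest is K4.

K4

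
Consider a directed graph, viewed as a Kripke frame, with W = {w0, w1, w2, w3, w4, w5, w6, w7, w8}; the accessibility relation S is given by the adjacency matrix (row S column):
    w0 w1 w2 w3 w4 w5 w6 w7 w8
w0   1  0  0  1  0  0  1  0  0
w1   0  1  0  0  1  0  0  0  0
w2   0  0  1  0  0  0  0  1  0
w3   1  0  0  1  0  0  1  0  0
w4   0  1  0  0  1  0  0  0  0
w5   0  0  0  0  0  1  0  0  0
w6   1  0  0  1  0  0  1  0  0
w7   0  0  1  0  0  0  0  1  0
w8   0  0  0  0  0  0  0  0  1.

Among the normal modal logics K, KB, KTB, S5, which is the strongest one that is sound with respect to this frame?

S5

Symmetric (axiom B): yes — every pair in S has its reverse in S.
Reflexive (axiom T): yes — every world is S-related to itself.
Euclidean (axiom 5): yes — any two successors of a common world are S-related.
So F validates K, KB, KTB, S5. The strongest is S5.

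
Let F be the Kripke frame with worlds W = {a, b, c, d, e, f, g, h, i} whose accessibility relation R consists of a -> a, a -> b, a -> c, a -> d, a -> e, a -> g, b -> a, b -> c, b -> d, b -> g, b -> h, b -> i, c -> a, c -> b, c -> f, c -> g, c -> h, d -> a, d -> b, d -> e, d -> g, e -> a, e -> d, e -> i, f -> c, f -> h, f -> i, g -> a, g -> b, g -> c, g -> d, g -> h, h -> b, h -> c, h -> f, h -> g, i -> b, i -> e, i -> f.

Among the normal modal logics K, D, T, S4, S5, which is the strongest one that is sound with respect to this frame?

D

Serial (axiom D): yes — every world has a successor (e.g. a R a).
Reflexive (axiom T): no — b is not related to itself.
Transitive (axiom 4): no — a R b and b R h, but not a R h.
Euclidean (axiom 5): no — a R b and a R e, but not b R e.
So F validates K, D; T would additionally require R to be reflexive. The strongest is D.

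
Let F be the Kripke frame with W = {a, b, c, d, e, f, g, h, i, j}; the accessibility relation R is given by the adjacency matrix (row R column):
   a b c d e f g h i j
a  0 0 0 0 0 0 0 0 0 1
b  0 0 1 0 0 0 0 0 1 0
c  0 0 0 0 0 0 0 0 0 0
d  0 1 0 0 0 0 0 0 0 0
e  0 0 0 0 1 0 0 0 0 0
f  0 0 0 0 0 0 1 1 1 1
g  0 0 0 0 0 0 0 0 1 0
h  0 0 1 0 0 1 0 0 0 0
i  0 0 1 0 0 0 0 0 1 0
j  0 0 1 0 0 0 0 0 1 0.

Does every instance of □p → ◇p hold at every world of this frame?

No

Axiom D corresponds to the accessibility relation being serial.
Serial: no — c has no R-successor.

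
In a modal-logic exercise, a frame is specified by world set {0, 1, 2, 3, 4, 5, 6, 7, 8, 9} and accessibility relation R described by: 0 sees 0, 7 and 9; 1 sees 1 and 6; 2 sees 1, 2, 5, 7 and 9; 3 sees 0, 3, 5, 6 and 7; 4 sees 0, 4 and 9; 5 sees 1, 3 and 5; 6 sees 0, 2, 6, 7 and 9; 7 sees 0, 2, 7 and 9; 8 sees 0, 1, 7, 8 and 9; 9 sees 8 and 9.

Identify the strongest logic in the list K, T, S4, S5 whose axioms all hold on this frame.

T

Reflexive (axiom T): yes — every world is R-related to itself.
Transitive (axiom 4): no — 0 R 7 and 7 R 2, but not 0 R 2.
Euclidean (axiom 5): no — 0 R 9 and 0 R 7, but not 9 R 7.
So F validates K, T; S4 would additionally require R to be transitive. The strongest is T.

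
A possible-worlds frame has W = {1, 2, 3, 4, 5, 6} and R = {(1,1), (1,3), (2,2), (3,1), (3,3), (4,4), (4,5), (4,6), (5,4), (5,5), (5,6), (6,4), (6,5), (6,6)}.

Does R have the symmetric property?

Yes

Symmetric: yes — every pair in R has its reverse in R.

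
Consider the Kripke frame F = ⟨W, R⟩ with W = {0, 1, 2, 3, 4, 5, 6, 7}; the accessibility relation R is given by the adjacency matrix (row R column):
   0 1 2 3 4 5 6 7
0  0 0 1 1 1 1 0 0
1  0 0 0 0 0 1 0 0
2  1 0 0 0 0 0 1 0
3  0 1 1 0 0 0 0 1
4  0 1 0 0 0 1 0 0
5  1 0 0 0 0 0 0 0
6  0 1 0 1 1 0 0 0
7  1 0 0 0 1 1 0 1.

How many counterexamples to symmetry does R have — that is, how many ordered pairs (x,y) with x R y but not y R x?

15

Enumerating: (0,3), (0,4), (1,5), (2,6), (3,1), (3,2), (3,7), (4,1), (4,5), (6,1), (6,3), (6,4), (7,0), (7,4), (7,5).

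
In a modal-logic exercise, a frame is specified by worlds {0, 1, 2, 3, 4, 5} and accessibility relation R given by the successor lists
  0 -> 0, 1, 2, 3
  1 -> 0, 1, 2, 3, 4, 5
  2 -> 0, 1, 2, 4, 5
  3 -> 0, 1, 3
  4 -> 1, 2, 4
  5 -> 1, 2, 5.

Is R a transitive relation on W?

No

Transitive: no — 0 R 1 and 1 R 4, but not 0 R 4.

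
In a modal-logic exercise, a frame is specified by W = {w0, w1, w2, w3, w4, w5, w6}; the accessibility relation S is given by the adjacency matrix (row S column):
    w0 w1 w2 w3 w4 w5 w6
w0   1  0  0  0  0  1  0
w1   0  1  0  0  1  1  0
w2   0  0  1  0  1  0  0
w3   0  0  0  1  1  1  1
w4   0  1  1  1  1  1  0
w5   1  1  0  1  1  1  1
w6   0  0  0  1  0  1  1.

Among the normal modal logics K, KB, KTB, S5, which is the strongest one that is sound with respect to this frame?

KTB

Symmetric (axiom B): yes — every pair in S has its reverse in S.
Reflexive (axiom T): yes — every world is S-related to itself.
Euclidean (axiom 5): no — w3 S w4 and w3 S w6, but not w4 S w6.
So F validates K, KB, KTB; S5 would additionally require S to be Euclidean. The strongest is KTB.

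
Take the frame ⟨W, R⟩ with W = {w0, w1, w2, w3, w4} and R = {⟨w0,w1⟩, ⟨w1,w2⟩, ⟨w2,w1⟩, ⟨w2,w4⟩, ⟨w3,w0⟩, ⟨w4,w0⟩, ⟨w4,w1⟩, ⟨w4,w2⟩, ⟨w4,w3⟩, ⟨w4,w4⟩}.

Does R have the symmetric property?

No

Symmetric: no — w0 R w1 but not w1 R w0.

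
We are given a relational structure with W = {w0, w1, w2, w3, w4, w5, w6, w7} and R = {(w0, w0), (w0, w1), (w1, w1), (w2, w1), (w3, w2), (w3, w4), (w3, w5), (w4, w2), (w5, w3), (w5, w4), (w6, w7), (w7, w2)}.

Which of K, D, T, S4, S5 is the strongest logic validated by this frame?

Serial (axiom D): yes — every world has a successor (e.g. w0 R w0).
Reflexive (axiom T): no — w2 is not related to itself.
Transitive (axiom 4): no — w3 R w2 and w2 R w1, but not w3 R w1.
Euclidean (axiom 5): no — w3 R w2 and w3 R w4, but not w2 R w4.
So F validates K, D; T would additionally require R to be reflexive. The strongest is D.

D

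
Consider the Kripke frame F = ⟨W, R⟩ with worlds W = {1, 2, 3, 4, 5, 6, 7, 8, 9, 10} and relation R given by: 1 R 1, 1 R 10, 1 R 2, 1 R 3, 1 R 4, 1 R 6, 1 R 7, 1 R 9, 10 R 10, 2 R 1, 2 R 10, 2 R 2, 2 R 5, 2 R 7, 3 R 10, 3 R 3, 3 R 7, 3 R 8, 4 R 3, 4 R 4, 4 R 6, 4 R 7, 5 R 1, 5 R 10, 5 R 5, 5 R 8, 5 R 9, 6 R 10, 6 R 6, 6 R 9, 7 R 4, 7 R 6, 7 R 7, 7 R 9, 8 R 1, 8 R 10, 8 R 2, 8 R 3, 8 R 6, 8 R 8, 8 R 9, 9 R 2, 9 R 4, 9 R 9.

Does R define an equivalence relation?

Reflexive: yes — every world is R-related to itself.
Symmetric: no — 1 R 10 but not 10 R 1.
Transitive: no — 1 R 2 and 2 R 5, but not 1 R 5.
So R is not an equivalence relation.

No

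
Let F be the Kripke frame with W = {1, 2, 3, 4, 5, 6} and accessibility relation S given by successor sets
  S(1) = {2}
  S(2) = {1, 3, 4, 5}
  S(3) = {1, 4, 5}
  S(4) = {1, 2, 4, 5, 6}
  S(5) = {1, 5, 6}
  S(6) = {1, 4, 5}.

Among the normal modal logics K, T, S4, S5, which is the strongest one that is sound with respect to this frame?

K

Reflexive (axiom T): no — 1 is not related to itself.
Transitive (axiom 4): no — 1 S 2 and 2 S 3, but not 1 S 3.
Euclidean (axiom 5): no — 2 S 1 and 2 S 3, but not 1 S 3.
So F validates K; T would additionally require S to be reflexive. The strongest is K.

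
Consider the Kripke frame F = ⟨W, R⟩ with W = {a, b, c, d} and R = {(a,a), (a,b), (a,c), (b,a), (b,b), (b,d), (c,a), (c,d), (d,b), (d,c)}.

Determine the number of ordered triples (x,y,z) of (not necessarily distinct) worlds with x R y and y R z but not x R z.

12

Enumerating: (a,b,d), (a,c,d), (b,a,c), (b,d,c), (c,a,b), (c,a,c), (c,d,b), (c,d,c), (d,b,a), (d,b,d), (d,c,a), (d,c,d).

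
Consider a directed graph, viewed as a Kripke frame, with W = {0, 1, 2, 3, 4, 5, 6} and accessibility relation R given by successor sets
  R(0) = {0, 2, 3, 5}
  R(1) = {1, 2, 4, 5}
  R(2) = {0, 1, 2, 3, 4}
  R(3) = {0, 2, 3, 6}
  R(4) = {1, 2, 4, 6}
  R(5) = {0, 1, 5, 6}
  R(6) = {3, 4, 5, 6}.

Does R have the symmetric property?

Symmetric: yes — every pair in R has its reverse in R.

Yes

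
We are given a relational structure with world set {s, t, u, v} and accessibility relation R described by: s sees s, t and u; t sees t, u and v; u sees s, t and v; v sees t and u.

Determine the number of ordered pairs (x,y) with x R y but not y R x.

1

Enumerating: (s,t).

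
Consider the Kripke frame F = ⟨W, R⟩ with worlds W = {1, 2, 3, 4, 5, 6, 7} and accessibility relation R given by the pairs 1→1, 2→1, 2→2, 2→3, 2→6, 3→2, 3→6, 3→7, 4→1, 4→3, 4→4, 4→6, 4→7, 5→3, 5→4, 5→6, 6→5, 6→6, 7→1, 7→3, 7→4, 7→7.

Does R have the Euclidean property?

No

Euclidean: no — 2 R 1 and 2 R 3, but not 1 R 3.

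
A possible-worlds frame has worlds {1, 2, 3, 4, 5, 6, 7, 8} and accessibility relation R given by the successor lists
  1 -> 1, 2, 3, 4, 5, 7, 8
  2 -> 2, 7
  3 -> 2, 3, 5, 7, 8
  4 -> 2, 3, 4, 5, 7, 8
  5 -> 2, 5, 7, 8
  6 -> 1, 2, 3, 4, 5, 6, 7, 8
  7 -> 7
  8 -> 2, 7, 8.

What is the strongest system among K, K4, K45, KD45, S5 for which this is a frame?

Transitive (axiom 4): yes — every two-step R-path is closed by a direct edge.
Euclidean (axiom 5): no — 1 R 2 and 1 R 3, but not 2 R 3.
Serial (axiom D): yes — every world has a successor (e.g. 1 R 1).
Reflexive (axiom T): yes — every world is R-related to itself.
So F validates K, K4; K45 would additionally require R to be Euclidean. The strongest is K4.

K4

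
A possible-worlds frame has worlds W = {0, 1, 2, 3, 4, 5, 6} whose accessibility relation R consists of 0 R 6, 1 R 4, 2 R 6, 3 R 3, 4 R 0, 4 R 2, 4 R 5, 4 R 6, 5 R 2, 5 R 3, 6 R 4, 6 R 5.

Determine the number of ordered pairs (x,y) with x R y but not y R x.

Enumerating: (0,6), (1,4), (2,6), (4,0), (4,2), (4,5), (5,2), (5,3), (6,5).

9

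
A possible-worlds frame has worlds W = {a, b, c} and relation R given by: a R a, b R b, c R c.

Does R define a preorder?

Reflexive: yes — every world is R-related to itself.
Transitive: yes — every two-step R-path is closed by a direct edge.
So R is a preorder.

Yes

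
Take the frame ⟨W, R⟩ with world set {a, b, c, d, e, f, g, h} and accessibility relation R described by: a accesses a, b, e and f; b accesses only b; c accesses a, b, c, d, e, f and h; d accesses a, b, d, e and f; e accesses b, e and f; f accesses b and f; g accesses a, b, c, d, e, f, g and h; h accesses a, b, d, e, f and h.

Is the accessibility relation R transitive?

Transitive: yes — every two-step R-path is closed by a direct edge.

Yes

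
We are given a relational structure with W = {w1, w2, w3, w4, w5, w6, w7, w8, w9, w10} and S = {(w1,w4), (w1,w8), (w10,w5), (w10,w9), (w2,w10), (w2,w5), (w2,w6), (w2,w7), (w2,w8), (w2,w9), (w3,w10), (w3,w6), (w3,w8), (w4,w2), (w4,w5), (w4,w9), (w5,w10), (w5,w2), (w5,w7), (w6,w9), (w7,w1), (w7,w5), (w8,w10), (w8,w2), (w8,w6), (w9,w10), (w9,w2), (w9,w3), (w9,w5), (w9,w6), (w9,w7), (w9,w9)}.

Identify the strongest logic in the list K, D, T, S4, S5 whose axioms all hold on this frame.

Serial (axiom D): yes — every world has a successor (e.g. w1 S w4).
Reflexive (axiom T): no — w1 is not related to itself.
Transitive (axiom 4): no — w1 S w4 and w4 S w2, but not w1 S w2.
Euclidean (axiom 5): no — w1 S w4 and w1 S w8, but not w4 S w8.
So F validates K, D; T would additionally require S to be reflexive. The strongest is D.

D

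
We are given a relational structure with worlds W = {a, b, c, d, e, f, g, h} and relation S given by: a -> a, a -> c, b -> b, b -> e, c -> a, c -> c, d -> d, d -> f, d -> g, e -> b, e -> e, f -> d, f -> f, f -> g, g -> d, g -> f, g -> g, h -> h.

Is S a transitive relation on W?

Yes

Transitive: yes — every two-step S-path is closed by a direct edge.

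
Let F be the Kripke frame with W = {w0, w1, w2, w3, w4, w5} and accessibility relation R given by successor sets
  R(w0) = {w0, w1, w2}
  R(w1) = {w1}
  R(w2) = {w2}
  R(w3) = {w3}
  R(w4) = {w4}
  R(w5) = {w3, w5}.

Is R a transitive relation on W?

Yes

Transitive: yes — every two-step R-path is closed by a direct edge.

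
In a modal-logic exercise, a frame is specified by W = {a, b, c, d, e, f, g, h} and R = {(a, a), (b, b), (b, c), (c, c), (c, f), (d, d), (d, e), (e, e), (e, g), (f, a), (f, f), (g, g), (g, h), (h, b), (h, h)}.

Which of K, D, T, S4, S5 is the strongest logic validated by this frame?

Serial (axiom D): yes — every world has a successor (e.g. a R a).
Reflexive (axiom T): yes — every world is R-related to itself.
Transitive (axiom 4): no — b R c and c R f, but not b R f.
Euclidean (axiom 5): no — b R c and b R b, but not c R b.
So F validates K, D, T; S4 would additionally require R to be transitive. The strongest is T.

T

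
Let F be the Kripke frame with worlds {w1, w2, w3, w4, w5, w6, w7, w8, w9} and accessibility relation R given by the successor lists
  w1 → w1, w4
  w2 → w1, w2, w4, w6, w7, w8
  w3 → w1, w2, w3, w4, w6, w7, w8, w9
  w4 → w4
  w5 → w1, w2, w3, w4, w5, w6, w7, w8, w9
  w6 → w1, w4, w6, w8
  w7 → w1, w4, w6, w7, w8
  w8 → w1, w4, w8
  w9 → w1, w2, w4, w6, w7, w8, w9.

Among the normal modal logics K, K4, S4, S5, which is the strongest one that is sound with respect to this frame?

Transitive (axiom 4): yes — every two-step R-path is closed by a direct edge.
Reflexive (axiom T): yes — every world is R-related to itself.
Euclidean (axiom 5): no — w2 R w1 and w2 R w6, but not w1 R w6.
So F validates K, K4, S4; S5 would additionally require R to be Euclidean. The strongest is S4.

S4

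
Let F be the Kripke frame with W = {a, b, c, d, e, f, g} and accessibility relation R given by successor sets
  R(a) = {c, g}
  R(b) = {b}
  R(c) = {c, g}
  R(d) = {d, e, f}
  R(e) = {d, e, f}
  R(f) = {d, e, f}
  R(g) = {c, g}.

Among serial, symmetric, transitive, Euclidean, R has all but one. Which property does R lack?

Serial: yes — every world has a successor (e.g. a R c).
Symmetric: no — a R c but not c R a.
Transitive: yes — every two-step R-path is closed by a direct edge.
Euclidean: yes — any two successors of a common world are R-related.
Only symmetric fails.

symmetric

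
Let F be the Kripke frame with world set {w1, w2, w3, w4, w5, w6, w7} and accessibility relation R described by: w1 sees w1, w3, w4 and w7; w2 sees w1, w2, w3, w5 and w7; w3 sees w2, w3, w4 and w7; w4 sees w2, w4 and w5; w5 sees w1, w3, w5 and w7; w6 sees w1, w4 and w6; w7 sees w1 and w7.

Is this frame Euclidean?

No

Euclidean: no — w1 R w4 and w1 R w3, but not w4 R w3.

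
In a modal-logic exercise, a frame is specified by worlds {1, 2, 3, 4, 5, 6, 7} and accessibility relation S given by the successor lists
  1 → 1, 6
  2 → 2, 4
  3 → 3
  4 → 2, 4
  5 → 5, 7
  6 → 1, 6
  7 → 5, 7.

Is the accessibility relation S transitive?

Transitive: yes — every two-step S-path is closed by a direct edge.

Yes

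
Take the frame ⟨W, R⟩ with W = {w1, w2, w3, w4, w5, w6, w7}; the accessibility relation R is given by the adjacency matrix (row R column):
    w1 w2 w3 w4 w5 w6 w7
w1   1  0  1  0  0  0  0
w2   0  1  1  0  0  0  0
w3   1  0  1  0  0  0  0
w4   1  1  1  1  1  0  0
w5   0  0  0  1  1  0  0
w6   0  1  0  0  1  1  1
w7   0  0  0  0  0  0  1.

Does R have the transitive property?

Transitive: no — w2 R w3 and w3 R w1, but not w2 R w1.

No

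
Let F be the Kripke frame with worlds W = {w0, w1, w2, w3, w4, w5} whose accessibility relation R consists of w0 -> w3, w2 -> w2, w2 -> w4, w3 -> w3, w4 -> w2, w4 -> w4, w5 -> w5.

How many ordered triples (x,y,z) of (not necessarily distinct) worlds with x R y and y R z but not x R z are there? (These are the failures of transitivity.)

0

R is transitive; there are no such tuples.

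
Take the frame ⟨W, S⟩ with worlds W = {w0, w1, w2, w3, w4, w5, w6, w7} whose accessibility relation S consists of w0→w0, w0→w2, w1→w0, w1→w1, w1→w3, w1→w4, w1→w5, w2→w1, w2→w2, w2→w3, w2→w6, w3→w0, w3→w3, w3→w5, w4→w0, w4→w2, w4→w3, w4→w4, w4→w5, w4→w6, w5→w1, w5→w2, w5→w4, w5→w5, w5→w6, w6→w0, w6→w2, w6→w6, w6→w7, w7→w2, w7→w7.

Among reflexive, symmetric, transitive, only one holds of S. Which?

Reflexive: yes — every world is S-related to itself.
Symmetric: no — w0 S w2 but not w2 S w0.
Transitive: no — w0 S w2 and w2 S w1, but not w0 S w1.
Only reflexive holds.

reflexive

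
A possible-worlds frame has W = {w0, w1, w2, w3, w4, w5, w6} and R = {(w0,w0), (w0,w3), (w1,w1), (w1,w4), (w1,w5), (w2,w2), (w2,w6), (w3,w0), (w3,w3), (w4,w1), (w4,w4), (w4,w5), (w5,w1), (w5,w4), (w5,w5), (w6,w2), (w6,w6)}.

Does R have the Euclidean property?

Yes

Euclidean: yes — any two successors of a common world are R-related.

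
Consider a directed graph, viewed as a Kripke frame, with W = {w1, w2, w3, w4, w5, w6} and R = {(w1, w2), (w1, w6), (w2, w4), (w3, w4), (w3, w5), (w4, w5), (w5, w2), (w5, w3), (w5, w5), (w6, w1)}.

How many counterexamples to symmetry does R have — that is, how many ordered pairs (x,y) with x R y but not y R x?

5

Enumerating: (w1,w2), (w2,w4), (w3,w4), (w4,w5), (w5,w2).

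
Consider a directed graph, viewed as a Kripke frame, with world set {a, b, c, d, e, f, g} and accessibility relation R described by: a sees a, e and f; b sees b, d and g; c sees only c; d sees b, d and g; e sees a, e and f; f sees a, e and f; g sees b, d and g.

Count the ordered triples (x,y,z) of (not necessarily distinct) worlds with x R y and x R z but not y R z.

R is Euclidean; there are no such tuples.

0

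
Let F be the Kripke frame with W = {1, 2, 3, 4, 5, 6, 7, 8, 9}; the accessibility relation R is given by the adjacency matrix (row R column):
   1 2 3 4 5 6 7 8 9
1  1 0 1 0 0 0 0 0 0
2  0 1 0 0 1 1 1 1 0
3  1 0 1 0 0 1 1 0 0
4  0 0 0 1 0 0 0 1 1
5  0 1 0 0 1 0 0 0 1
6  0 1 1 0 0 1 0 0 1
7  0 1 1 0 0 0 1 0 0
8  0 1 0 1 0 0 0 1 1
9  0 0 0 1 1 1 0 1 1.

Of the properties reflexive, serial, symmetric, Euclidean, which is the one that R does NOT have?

Euclidean

Reflexive: yes — every world is R-related to itself.
Serial: yes — every world has a successor (e.g. 1 R 1).
Symmetric: yes — every pair in R has its reverse in R.
Euclidean: no — 2 R 5 and 2 R 6, but not 5 R 6.
Only Euclidean fails.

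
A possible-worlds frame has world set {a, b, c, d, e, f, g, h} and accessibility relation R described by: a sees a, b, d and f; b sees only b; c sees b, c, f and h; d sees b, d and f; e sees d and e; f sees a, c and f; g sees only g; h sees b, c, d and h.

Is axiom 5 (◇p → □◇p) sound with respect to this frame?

By correspondence theory, 5 is valid on a frame iff R is Euclidean.
Euclidean: no — a R b and a R d, but not b R d.

No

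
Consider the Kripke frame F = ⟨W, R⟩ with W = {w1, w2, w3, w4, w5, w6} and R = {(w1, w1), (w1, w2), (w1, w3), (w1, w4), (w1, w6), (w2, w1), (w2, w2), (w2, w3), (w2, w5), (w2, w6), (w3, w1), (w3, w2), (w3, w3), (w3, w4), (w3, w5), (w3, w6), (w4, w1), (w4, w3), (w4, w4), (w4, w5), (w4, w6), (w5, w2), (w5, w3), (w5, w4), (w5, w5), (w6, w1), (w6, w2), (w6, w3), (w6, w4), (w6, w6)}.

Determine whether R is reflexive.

Reflexive: yes — every world is R-related to itself.

Yes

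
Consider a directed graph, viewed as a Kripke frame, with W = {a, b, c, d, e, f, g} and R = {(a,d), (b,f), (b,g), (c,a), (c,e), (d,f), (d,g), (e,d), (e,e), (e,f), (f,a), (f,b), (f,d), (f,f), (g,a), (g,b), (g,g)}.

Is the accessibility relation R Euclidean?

No

Euclidean: no — b R f and b R g, but not f R g.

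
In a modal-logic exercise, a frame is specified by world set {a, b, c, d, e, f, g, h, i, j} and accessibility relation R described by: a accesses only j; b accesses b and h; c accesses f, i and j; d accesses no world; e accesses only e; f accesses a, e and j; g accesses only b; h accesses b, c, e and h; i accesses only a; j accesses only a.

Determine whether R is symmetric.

No

Symmetric: no — c R f but not f R c.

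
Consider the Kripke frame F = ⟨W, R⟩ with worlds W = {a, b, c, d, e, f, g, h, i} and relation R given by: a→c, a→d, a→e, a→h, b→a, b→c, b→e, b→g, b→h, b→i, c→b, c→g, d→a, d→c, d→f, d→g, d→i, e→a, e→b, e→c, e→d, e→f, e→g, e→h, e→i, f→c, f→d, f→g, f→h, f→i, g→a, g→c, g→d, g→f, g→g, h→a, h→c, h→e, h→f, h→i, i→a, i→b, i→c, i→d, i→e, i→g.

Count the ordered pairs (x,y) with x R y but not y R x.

17

Enumerating: (a,c), (b,a), (b,g), (b,h), (d,c), (e,c), (e,d), (e,f), (e,g), (f,c), (f,i), (g,a), (h,c), (h,i), (i,a), (i,c), (i,g).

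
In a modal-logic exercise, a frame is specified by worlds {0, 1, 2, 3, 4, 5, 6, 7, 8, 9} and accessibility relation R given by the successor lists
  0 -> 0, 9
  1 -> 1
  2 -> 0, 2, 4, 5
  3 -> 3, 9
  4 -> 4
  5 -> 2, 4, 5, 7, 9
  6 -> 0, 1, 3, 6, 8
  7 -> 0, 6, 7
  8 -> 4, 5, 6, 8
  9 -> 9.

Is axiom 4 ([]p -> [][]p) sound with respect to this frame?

The schema 4 characterises exactly the transitive frames.
Transitive: no — 2 R 0 and 0 R 9, but not 2 R 9.

No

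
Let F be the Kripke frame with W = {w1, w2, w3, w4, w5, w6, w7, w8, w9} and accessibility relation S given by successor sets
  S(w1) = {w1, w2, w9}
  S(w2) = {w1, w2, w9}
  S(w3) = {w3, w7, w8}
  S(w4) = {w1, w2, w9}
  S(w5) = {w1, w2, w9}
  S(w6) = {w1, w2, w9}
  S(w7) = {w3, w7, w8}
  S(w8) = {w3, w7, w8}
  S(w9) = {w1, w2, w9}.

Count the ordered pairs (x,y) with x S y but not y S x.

Enumerating: (w4,w1), (w4,w2), (w4,w9), (w5,w1), (w5,w2), (w5,w9), (w6,w1), (w6,w2), (w6,w9).

9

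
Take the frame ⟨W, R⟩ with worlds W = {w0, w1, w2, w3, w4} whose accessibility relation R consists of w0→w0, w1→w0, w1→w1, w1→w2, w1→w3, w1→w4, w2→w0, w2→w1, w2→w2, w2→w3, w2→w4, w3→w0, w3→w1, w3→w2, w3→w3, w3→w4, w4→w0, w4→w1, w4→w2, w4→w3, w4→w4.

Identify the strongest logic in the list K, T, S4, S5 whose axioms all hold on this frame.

Reflexive (axiom T): yes — every world is R-related to itself.
Transitive (axiom 4): yes — every two-step R-path is closed by a direct edge.
Euclidean (axiom 5): no — w1 R w0 and w1 R w2, but not w0 R w2.
So F validates K, T, S4; S5 would additionally require R to be Euclidean. The strongest is S4.

S4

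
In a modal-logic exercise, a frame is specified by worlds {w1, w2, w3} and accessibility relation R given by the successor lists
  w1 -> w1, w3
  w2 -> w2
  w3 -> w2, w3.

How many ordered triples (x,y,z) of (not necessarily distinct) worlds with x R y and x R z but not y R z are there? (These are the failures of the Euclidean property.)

2

Enumerating: (w1,w3,w1), (w3,w2,w3).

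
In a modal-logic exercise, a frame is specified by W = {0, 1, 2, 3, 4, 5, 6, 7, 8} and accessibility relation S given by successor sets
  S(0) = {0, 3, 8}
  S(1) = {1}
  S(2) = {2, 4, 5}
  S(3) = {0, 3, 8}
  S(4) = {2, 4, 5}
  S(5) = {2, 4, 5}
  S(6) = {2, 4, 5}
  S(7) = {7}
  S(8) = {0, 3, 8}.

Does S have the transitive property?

Transitive: yes — every two-step S-path is closed by a direct edge.

Yes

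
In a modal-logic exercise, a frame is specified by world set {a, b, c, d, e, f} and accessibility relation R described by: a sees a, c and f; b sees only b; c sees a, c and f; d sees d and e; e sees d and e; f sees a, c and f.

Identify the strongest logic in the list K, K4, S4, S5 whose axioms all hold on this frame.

Transitive (axiom 4): yes — every two-step R-path is closed by a direct edge.
Reflexive (axiom T): yes — every world is R-related to itself.
Euclidean (axiom 5): yes — any two successors of a common world are R-related.
So F validates K, K4, S4, S5. The strongest is S5.

S5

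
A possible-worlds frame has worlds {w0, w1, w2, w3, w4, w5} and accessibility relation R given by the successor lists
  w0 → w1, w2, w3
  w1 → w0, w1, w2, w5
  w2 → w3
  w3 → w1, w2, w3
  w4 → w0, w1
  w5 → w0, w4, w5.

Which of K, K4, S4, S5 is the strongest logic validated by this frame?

K

Transitive (axiom 4): no — w0 R w1 and w1 R w5, but not w0 R w5.
Reflexive (axiom T): no — w0 is not related to itself.
Euclidean (axiom 5): no — w0 R w1 and w0 R w3, but not w1 R w3.
So F validates K; K4 would additionally require R to be transitive. The strongest is K.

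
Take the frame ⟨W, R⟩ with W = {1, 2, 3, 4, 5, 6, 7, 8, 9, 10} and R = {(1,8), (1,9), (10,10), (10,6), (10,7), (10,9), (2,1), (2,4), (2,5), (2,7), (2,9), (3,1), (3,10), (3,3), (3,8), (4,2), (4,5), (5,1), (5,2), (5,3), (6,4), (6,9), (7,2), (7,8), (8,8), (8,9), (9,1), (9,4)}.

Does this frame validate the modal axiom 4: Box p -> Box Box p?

No

By correspondence theory, 4 is valid on a frame iff R is transitive.
Transitive: no — 1 R 9 and 9 R 4, but not 1 R 4.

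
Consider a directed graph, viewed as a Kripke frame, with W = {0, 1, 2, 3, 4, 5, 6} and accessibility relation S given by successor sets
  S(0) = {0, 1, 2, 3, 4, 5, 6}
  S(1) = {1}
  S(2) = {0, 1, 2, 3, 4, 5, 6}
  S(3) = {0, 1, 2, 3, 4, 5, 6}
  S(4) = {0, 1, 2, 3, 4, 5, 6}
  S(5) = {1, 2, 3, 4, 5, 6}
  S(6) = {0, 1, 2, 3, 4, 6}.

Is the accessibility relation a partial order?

Reflexive: yes — every world is S-related to itself.
Transitive: no — 5 S 2 and 2 S 0, but not 5 S 0.
Antisymmetric: no — 0 S 2 and 2 S 0 with 0 ≠ 2.
So S is not a partial order.

No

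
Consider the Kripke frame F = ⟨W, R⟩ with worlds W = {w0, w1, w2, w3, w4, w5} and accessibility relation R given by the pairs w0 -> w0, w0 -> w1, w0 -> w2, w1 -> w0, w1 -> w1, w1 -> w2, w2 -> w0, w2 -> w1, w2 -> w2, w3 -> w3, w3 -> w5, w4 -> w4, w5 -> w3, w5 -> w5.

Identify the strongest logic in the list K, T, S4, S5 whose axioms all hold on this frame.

Reflexive (axiom T): yes — every world is R-related to itself.
Transitive (axiom 4): yes — every two-step R-path is closed by a direct edge.
Euclidean (axiom 5): yes — any two successors of a common world are R-related.
So F validates K, T, S4, S5. The strongest is S5.

S5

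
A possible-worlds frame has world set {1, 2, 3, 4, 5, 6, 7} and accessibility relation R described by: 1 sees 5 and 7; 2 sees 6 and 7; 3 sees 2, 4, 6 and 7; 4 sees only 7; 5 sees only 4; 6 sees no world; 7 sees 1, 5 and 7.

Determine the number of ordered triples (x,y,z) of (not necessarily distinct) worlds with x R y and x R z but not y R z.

22

Enumerating: (1,5,5), (1,5,7), (2,6,6), (2,6,7), (2,7,6), (3,2,2), (3,2,4), (3,4,2), (3,4,4), (3,4,6), (3,6,2), (3,6,4), … and 10 more.
Total: 22.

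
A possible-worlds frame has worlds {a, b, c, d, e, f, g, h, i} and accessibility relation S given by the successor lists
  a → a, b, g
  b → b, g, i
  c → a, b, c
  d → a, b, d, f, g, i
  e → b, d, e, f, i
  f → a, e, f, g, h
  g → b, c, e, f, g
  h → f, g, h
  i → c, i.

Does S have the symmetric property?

Symmetric: no — a S b but not b S a.

No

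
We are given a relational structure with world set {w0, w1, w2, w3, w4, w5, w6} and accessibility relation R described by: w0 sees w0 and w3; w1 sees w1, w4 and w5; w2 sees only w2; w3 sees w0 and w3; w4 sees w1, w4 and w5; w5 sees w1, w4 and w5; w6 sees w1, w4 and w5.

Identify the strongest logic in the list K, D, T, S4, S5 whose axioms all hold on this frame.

Serial (axiom D): yes — every world has a successor (e.g. w0 R w0).
Reflexive (axiom T): no — w6 is not related to itself.
Transitive (axiom 4): yes — every two-step R-path is closed by a direct edge.
Euclidean (axiom 5): yes — any two successors of a common world are R-related.
So F validates K, D; T would additionally require R to be reflexive. The strongest is D.

D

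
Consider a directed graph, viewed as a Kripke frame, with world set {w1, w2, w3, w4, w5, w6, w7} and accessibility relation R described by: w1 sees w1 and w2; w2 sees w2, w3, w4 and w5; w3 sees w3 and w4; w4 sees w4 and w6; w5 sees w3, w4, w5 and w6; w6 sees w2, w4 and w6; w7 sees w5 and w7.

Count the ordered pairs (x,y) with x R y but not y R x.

10

Enumerating: (w1,w2), (w2,w3), (w2,w4), (w2,w5), (w3,w4), (w5,w3), (w5,w4), (w5,w6), (w6,w2), (w7,w5).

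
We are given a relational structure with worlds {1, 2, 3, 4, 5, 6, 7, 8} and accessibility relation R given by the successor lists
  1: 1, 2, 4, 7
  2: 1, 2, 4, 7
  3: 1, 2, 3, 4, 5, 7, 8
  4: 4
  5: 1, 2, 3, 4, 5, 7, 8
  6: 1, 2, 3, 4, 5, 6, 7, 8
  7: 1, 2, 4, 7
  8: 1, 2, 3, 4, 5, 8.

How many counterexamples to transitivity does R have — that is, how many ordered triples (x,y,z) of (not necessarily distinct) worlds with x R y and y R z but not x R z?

4

Enumerating: (8,1,7), (8,2,7), (8,3,7), (8,5,7).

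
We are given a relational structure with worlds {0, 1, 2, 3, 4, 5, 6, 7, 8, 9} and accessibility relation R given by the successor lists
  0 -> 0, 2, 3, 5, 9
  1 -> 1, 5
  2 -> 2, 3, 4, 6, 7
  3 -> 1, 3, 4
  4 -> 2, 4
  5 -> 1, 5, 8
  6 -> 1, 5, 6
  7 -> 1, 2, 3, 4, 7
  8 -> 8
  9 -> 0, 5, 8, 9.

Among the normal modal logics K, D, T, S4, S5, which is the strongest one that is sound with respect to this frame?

T

Serial (axiom D): yes — every world has a successor (e.g. 0 R 0).
Reflexive (axiom T): yes — every world is R-related to itself.
Transitive (axiom 4): no — 0 R 2 and 2 R 4, but not 0 R 4.
Euclidean (axiom 5): no — 0 R 2 and 0 R 5, but not 2 R 5.
So F validates K, D, T; S4 would additionally require R to be transitive. The strongest is T.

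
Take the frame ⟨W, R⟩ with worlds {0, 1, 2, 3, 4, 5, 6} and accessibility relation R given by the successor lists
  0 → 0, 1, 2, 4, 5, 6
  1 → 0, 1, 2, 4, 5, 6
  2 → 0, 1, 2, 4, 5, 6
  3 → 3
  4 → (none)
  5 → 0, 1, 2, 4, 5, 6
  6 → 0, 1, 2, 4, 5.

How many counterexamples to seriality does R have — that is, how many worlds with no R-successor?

Enumerating: 4.

1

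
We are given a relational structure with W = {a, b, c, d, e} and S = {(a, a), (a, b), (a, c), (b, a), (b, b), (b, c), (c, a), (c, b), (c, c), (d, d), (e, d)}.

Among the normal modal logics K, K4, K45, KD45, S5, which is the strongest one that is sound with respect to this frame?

Transitive (axiom 4): yes — every two-step S-path is closed by a direct edge.
Euclidean (axiom 5): yes — any two successors of a common world are S-related.
Serial (axiom D): yes — every world has a successor (e.g. a S a).
Reflexive (axiom T): no — e is not related to itself.
So F validates K, K4, K45, KD45; S5 would additionally require S to be reflexive. The strongest is KD45.

KD45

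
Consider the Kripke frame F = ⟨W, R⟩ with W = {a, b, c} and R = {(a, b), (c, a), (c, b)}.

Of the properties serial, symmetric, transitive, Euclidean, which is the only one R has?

Serial: no — b has no R-successor.
Symmetric: no — a R b but not b R a.
Transitive: yes — every two-step R-path is closed by a direct edge.
Euclidean: no — c R b and c R a, but not b R a.
Only transitive holds.

transitive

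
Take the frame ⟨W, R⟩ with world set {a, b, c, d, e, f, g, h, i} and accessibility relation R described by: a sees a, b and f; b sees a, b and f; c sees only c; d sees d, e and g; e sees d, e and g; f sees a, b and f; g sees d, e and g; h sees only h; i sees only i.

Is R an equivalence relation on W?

Yes

Reflexive: yes — every world is R-related to itself.
Symmetric: yes — every pair in R has its reverse in R.
Transitive: yes — every two-step R-path is closed by a direct edge.
So R is an equivalence relation.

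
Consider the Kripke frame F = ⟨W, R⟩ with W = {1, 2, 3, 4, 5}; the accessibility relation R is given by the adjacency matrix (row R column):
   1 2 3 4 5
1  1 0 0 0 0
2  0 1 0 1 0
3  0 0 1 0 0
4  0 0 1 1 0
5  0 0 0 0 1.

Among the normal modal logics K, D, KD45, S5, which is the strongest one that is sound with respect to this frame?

D

Serial (axiom D): yes — every world has a successor (e.g. 1 R 1).
Euclidean (axiom 5): no — 2 R 4 and 2 R 2, but not 4 R 2.
Transitive (axiom 4): no — 2 R 4 and 4 R 3, but not 2 R 3.
Reflexive (axiom T): yes — every world is R-related to itself.
So F validates K, D; KD45 would additionally require R to be Euclidean and transitive. The strongest is D.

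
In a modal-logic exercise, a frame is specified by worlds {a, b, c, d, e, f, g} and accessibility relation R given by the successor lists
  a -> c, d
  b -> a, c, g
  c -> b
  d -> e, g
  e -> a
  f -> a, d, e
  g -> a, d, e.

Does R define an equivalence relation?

Reflexive: no — a is not related to itself.
Symmetric: no — a R c but not c R a.
Transitive: no — a R c and c R b, but not a R b.
So R is not an equivalence relation.

No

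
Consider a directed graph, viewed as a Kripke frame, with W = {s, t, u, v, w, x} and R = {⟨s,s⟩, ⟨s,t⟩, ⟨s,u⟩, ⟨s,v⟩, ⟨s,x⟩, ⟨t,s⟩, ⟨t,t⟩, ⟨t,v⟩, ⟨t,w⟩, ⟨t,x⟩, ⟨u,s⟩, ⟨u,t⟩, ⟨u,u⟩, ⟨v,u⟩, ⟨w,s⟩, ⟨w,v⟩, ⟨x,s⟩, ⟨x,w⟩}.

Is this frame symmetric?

Symmetric: no — s R v but not v R s.

No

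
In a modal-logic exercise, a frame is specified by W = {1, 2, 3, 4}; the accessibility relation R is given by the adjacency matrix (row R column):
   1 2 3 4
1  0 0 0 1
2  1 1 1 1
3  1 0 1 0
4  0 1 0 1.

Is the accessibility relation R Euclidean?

Euclidean: no — 2 R 1 and 2 R 3, but not 1 R 3.

No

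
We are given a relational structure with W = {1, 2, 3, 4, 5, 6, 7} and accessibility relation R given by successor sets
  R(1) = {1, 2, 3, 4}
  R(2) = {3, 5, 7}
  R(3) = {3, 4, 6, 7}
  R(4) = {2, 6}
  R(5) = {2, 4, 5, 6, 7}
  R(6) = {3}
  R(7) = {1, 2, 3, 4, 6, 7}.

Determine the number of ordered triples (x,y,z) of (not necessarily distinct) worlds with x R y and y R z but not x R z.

29

Enumerating: (1,2,5), (1,2,7), (1,3,6), (1,3,7), (1,4,6), (2,3,4), (2,3,6), (2,5,2), (2,5,4), (2,5,6), (2,7,1), (2,7,2), … and 17 more.
Total: 29.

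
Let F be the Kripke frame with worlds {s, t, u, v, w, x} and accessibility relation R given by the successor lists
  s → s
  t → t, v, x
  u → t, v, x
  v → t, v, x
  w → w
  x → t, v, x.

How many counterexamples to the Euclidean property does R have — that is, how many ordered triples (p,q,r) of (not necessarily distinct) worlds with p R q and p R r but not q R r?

0

R is Euclidean; there are no such tuples.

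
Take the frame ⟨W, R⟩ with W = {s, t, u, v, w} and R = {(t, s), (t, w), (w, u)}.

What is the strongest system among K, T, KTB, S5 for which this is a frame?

K

Reflexive (axiom T): no — s is not related to itself.
Symmetric (axiom B): no — t R s but not s R t.
Euclidean (axiom 5): no — t R s and t R w, but not s R w.
So F validates K; T would additionally require R to be reflexive. The strongest is K.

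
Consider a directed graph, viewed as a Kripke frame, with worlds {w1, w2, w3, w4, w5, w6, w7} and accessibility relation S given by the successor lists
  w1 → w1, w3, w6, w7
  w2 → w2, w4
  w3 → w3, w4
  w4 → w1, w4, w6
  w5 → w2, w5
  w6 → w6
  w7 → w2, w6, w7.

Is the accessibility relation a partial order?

Reflexive: yes — every world is S-related to itself.
Transitive: no — w1 S w3 and w3 S w4, but not w1 S w4.
Antisymmetric: yes — no distinct pair is related both ways.
So S is not a partial order.

No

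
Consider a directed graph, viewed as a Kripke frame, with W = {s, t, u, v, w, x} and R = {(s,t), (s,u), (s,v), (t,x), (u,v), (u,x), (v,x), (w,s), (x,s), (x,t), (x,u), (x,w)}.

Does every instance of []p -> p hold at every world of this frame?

By correspondence theory, T is valid on a frame iff R is reflexive.
Reflexive: no — s is not related to itself.

No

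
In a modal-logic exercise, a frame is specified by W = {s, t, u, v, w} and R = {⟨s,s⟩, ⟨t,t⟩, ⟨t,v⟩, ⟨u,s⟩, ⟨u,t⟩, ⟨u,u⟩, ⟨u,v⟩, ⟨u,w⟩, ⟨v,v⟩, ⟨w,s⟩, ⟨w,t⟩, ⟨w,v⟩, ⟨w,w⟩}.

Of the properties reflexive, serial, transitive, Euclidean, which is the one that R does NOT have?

Euclidean

Reflexive: yes — every world is R-related to itself.
Serial: yes — every world has a successor (e.g. s R s).
Transitive: yes — every two-step R-path is closed by a direct edge.
Euclidean: no — u R s and u R t, but not s R t.
Only Euclidean fails.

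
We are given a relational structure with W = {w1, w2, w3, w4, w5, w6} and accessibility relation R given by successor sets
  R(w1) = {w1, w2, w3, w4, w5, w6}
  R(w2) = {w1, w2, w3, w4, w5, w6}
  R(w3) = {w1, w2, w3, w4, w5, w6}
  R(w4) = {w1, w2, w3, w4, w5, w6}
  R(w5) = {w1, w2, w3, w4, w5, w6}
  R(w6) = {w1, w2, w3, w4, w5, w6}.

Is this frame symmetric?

Symmetric: yes — every pair in R has its reverse in R.

Yes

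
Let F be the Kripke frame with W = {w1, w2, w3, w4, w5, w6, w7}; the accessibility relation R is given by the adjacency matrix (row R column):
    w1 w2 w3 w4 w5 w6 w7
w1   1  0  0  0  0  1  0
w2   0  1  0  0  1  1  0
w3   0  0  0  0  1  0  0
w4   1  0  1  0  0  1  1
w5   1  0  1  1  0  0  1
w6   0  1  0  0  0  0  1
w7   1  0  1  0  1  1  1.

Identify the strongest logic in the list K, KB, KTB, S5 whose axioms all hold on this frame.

Symmetric (axiom B): no — w1 R w6 but not w6 R w1.
Reflexive (axiom T): no — w3 is not related to itself.
Euclidean (axiom 5): no — w2 R w5 and w2 R w6, but not w5 R w6.
So F validates K; KB would additionally require R to be symmetric. The strongest is K.

K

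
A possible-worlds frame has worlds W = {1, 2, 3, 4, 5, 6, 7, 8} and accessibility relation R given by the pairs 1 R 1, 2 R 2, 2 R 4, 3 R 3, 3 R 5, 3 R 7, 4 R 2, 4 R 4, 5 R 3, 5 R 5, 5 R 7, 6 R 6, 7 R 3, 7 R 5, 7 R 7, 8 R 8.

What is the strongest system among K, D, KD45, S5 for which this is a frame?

Serial (axiom D): yes — every world has a successor (e.g. 1 R 1).
Euclidean (axiom 5): yes — any two successors of a common world are R-related.
Transitive (axiom 4): yes — every two-step R-path is closed by a direct edge.
Reflexive (axiom T): yes — every world is R-related to itself.
So F validates K, D, KD45, S5. The strongest is S5.

S5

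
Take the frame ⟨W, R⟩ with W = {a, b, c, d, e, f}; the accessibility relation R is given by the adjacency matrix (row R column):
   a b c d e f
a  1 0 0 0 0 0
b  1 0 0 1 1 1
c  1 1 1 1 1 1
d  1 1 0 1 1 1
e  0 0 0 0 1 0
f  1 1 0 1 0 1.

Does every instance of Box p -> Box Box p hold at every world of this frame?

By correspondence theory, 4 is valid on a frame iff R is transitive.
Transitive: no — f R b and b R e, but not f R e.

No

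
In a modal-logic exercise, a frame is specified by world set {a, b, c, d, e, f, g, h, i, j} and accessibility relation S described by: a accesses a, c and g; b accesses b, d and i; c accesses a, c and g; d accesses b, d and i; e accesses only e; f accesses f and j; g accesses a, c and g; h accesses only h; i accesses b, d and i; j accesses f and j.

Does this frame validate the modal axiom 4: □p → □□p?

Yes

The schema 4 characterises exactly the transitive frames.
Transitive: yes — every two-step S-path is closed by a direct edge.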